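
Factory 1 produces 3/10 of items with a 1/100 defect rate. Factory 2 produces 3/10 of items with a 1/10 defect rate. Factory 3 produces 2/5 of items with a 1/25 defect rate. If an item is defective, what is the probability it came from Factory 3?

Using Bayes' theorem:
P(F1) = 3/10, P(D|F1) = 1/100
P(F2) = 3/10, P(D|F2) = 1/10
P(F3) = 2/5, P(D|F3) = 1/25
P(D) = P(D|F1)P(F1) + P(D|F2)P(F2) + P(D|F3)P(F3)
     = \frac{49}{1000}
P(F3|D) = P(D|F3)P(F3) / P(D)
= \frac{16}{49}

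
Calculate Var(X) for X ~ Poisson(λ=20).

For X ~ Poisson(λ=20):
Var(X) = 20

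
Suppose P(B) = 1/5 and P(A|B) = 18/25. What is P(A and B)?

By definition, P(A|B) = P(A ∩ B) / P(B)
So P(A ∩ B) = P(A|B) × P(B)
= 18/25 × 1/5
= 18/125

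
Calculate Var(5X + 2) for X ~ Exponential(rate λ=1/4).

For X ~ Exponential(rate λ=1/4):
Var(X) = 16
Var(5X + 2) = (5)² × Var(X) = 25 × 16 = 400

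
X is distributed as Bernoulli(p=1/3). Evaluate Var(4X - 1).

For X ~ Bernoulli(p=1/3):
Var(X) = \frac{2}{9}
Var(4X - 1) = (4)² × Var(X) = 16 × \frac{2}{9} = \frac{32}{9}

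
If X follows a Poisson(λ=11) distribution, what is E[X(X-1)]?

E[X(X-1)] = E[X² - X] = E[X²] - E[X]
E[X] = 11
E[X²] = Var(X) + (E[X])² = 11 + (11)² = 132
E[X(X-1)] = 132 - 11 = 121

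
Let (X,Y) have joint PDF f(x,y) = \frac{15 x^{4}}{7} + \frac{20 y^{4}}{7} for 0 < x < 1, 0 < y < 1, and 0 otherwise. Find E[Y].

E[Y] = ∫_0^1 ∫_0^1 y × f(x,y) dx dy
= \frac{29}{42}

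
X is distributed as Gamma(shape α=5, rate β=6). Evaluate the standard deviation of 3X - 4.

For X ~ Gamma(shape α=5, rate β=6):
Var(X) = \frac{5}{36}
SD(X) = √(Var(X)) = √(\frac{5}{36}) = \frac{\sqrt{5}}{6}
SD(3X - 4) = |3| × SD(X) = 3 × \frac{\sqrt{5}}{6} = \frac{\sqrt{5}}{2}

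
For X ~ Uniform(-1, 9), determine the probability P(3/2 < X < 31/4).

P(3/2 < X < 31/4) = ∫_{3/2}^{31/4} f(x) dx
where f(x) = \frac{1}{10}
= \frac{5}{8}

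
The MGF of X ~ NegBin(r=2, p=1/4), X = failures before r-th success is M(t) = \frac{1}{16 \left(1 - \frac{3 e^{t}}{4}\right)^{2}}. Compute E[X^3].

To find E[X^3], compute M^(3)(0):
M^(1)(t) = \frac{3 e^{t}}{32 \left(1 - \frac{3 e^{t}}{4}\right)^{3}}
M^(2)(t) = \frac{3 e^{t}}{32 \left(1 - \frac{3 e^{t}}{4}\right)^{3}} + \frac{27 e^{2 t}}{128 \left(1 - \frac{3 e^{t}}{4}\right)^{4}}
M^(3)(t) = \frac{3 e^{t}}{32 \left(1 - \frac{3 e^{t}}{4}\right)^{3}} + \frac{81 e^{2 t}}{128 \left(1 - \frac{3 e^{t}}{4}\right)^{4}} + \frac{81 e^{3 t}}{128 \left(1 - \frac{3 e^{t}}{4}\right)^{5}}
M^(3)(0) = 816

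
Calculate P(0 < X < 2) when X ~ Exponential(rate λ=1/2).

P(0 < X < 2) = ∫_{0}^{2} f(x) dx
where f(x) = \frac{e^{- \frac{x}{2}}}{2}
= 1 - e^{-1}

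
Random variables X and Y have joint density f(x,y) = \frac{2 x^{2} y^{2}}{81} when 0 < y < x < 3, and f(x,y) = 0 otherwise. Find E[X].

f_X(x) = ∫_0^x \frac{2 x^{2} y^{2}}{81} dy = \frac{2 x^{5}}{243}
E[X] = ∫_0^3 x × (\frac{2 x^{5}}{243}) dx = \frac{18}{7}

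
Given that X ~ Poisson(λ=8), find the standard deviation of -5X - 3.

For X ~ Poisson(λ=8):
Var(X) = 8
SD(X) = √(Var(X)) = √(8) = 2 \sqrt{2}
SD(-5X - 3) = |-5| × SD(X) = 5 × 2 \sqrt{2} = 10 \sqrt{2}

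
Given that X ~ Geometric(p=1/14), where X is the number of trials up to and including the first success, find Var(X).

For X ~ Geometric(p=1/14), where X is the number of trials up to and including the first success:
Var(X) = 182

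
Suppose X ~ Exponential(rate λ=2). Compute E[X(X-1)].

E[X(X-1)] = E[X² - X] = E[X²] - E[X]
E[X] = \frac{1}{2}
E[X²] = Var(X) + (E[X])² = \frac{1}{4} + (\frac{1}{2})² = \frac{1}{2}
E[X(X-1)] = \frac{1}{2} - \frac{1}{2} = 0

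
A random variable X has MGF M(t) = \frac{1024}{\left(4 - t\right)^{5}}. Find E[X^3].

To find E[X^3], compute M^(3)(0):
M^(1)(t) = \frac{5120}{\left(4 - t\right)^{6}}
M^(2)(t) = \frac{30720}{\left(4 - t\right)^{7}}
M^(3)(t) = \frac{215040}{\left(4 - t\right)^{8}}
M^(3)(0) = \frac{105}{32}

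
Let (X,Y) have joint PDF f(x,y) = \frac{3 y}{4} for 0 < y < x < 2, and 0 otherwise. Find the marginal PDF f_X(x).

f_X(x) = ∫_0^x \frac{3 y}{4} dy = \frac{3 x^{2}}{8}
for 0 < x < 2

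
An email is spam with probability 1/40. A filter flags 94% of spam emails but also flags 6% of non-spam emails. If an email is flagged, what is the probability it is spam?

Let D = the rare event, + = positive/flagged.
P(D) = 1/40
P(+|D) = 94/100 = 47/50
P(+|D') = 6/100 = 3/50
P(+) = P(+|D)P(D) + P(+|D')P(D')
     = \frac{47}{50} × \frac{1}{40} + \frac{3}{50} × \frac{39}{40}
     = \frac{41}{500}
P(D|+) = P(+|D)P(D)/P(+) = \frac{47}{164}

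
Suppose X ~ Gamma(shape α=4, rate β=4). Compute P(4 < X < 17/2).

P(4 < X < 17/2) = ∫_{4}^{17/2} f(x) dx
where f(x) = \frac{128 x^{3} e^{- 4 x}}{3}
= \frac{-21491 + 2483 e^{18}}{3 e^{34}}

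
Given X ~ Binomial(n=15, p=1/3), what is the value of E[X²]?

Using the identity E[X²] = Var(X) + (E[X])²:
E[X] = 5
Var(X) = \frac{10}{3}
E[X²] = \frac{10}{3} + (5)²
= \frac{85}{3}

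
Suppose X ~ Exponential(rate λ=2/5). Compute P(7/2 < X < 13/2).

P(7/2 < X < 13/2) = ∫_{7/2}^{13/2} f(x) dx
where f(x) = \frac{2 e^{- \frac{2 x}{5}}}{5}
= - \frac{1 - e^{\frac{6}{5}}}{e^{\frac{13}{5}}}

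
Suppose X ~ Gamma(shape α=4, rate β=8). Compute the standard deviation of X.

For X ~ Gamma(shape α=4, rate β=8):
Var(X) = \frac{1}{16}
SD(X) = √(Var(X)) = √(\frac{1}{16}) = \frac{1}{4}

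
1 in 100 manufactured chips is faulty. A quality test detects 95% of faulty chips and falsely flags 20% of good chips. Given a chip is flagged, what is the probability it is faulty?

Let D = the rare event, + = positive/flagged.
P(D) = 1/100
P(+|D) = 95/100 = 19/20
P(+|D') = 20/100 = 1/5
P(+) = P(+|D)P(D) + P(+|D')P(D')
     = \frac{19}{20} × \frac{1}{100} + \frac{1}{5} × \frac{99}{100}
     = \frac{83}{400}
P(D|+) = P(+|D)P(D)/P(+) = \frac{19}{415}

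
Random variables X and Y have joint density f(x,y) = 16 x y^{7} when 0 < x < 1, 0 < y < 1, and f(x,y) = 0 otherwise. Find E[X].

E[X] = ∫_0^1 ∫_0^1 x × f(x,y) dy dx
= ∫_0^1 ∫_0^1 x × (16 x y^{7}) dy dx
= \frac{2}{3}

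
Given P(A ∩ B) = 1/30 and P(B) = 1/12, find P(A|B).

P(A|B) = P(A ∩ B) / P(B)
= (1/30) / (1/12)
= 2/5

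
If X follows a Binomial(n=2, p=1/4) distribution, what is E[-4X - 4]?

For X ~ Binomial(n=2, p=1/4):
E[X] = \frac{1}{2}
E[-4X - 4] = -4 × E[X] - 4 = -6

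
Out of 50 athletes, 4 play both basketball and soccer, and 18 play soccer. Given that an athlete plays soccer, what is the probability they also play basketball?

P(A ∩ B) = 4/50 = 2/25
P(B) = 18/50 = 9/25
P(A|B) = P(A ∩ B) / P(B) = (2/25) / (9/25) = 2/9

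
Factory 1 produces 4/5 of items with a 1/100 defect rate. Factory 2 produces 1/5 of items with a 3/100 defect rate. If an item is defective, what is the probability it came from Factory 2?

Using Bayes' theorem:
P(F1) = 4/5, P(D|F1) = 1/100
P(F2) = 1/5, P(D|F2) = 3/100
P(D) = P(D|F1)P(F1) + P(D|F2)P(F2)
     = \frac{7}{500}
P(F2|D) = P(D|F2)P(F2) / P(D)
= \frac{3}{7}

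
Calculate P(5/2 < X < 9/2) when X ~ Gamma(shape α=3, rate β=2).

P(5/2 < X < 9/2) = ∫_{5/2}^{9/2} f(x) dx
where f(x) = 4 x^{2} e^{- 2 x}
= \frac{-101 + 37 e^{4}}{2 e^{9}}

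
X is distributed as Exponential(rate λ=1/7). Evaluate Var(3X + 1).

For X ~ Exponential(rate λ=1/7):
Var(X) = 49
Var(3X + 1) = (3)² × Var(X) = 9 × 49 = 441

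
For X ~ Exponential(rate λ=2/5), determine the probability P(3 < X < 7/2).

P(3 < X < 7/2) = ∫_{3}^{7/2} f(x) dx
where f(x) = \frac{2 e^{- \frac{2 x}{5}}}{5}
= - \frac{1 - e^{\frac{1}{5}}}{e^{\frac{7}{5}}}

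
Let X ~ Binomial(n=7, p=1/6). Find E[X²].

Using the identity E[X²] = Var(X) + (E[X])²:
E[X] = \frac{7}{6}
Var(X) = \frac{35}{36}
E[X²] = \frac{35}{36} + (\frac{7}{6})²
= \frac{7}{3}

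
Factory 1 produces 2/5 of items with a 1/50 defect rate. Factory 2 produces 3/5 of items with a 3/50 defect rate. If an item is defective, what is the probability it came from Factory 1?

Using Bayes' theorem:
P(F1) = 2/5, P(D|F1) = 1/50
P(F2) = 3/5, P(D|F2) = 3/50
P(D) = P(D|F1)P(F1) + P(D|F2)P(F2)
     = \frac{11}{250}
P(F1|D) = P(D|F1)P(F1) / P(D)
= \frac{2}{11}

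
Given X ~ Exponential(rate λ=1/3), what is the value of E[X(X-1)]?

E[X(X-1)] = E[X² - X] = E[X²] - E[X]
E[X] = 3
E[X²] = Var(X) + (E[X])² = 9 + (3)² = 18
E[X(X-1)] = 18 - 3 = 15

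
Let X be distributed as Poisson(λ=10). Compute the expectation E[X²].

Using the identity E[X²] = Var(X) + (E[X])²:
E[X] = 10
Var(X) = 10
E[X²] = 10 + (10)²
= 110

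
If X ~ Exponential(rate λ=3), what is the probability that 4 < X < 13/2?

P(4 < X < 13/2) = ∫_{4}^{13/2} f(x) dx
where f(x) = 3 e^{- 3 x}
= - \frac{1}{e^{\frac{39}{2}}} + e^{-12}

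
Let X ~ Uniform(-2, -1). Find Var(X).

For X ~ Uniform(-2, -1):
Var(X) = \frac{1}{12}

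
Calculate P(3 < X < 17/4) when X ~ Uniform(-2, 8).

P(3 < X < 17/4) = ∫_{3}^{17/4} f(x) dx
where f(x) = \frac{1}{10}
= \frac{1}{8}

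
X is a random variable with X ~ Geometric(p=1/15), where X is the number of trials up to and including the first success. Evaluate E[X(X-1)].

E[X(X-1)] = E[X² - X] = E[X²] - E[X]
E[X] = 15
E[X²] = Var(X) + (E[X])² = 210 + (15)² = 435
E[X(X-1)] = 435 - 15 = 420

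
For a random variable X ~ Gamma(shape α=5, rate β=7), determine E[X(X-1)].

E[X(X-1)] = E[X² - X] = E[X²] - E[X]
E[X] = \frac{5}{7}
E[X²] = Var(X) + (E[X])² = \frac{5}{49} + (\frac{5}{7})² = \frac{30}{49}
E[X(X-1)] = \frac{30}{49} - \frac{5}{7} = - \frac{5}{49}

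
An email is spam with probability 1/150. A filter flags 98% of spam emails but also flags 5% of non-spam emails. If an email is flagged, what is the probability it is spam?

Let D = the rare event, + = positive/flagged.
P(D) = 1/150
P(+|D) = 98/100 = 49/50
P(+|D') = 5/100 = 1/20
P(+) = P(+|D)P(D) + P(+|D')P(D')
     = \frac{49}{50} × \frac{1}{150} + \frac{1}{20} × \frac{149}{150}
     = \frac{281}{5000}
P(D|+) = P(+|D)P(D)/P(+) = \frac{98}{843}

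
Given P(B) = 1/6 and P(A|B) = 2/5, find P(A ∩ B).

By definition, P(A|B) = P(A ∩ B) / P(B)
So P(A ∩ B) = P(A|B) × P(B)
= 2/5 × 1/6
= 1/15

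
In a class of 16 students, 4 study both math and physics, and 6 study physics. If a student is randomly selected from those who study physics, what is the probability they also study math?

P(A ∩ B) = 4/16 = 1/4
P(B) = 6/16 = 3/8
P(A|B) = P(A ∩ B) / P(B) = (1/4) / (3/8) = 2/3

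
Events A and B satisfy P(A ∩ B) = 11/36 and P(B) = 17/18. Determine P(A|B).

P(A|B) = P(A ∩ B) / P(B)
= (11/36) / (17/18)
= 11/34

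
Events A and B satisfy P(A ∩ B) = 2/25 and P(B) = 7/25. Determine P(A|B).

P(A|B) = P(A ∩ B) / P(B)
= (2/25) / (7/25)
= 2/7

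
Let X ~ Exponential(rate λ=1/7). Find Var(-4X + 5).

For X ~ Exponential(rate λ=1/7):
Var(X) = 49
Var(-4X + 5) = (-4)² × Var(X) = 16 × 49 = 784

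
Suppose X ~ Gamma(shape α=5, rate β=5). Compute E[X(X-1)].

E[X(X-1)] = E[X² - X] = E[X²] - E[X]
E[X] = 1
E[X²] = Var(X) + (E[X])² = \frac{1}{5} + (1)² = \frac{6}{5}
E[X(X-1)] = \frac{6}{5} - 1 = \frac{1}{5}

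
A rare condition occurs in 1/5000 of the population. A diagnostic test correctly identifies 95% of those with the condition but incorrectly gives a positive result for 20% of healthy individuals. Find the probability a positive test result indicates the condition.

Let D = the rare event, + = positive/flagged.
P(D) = 1/5000
P(+|D) = 95/100 = 19/20
P(+|D') = 20/100 = 1/5
P(+) = P(+|D)P(D) + P(+|D')P(D')
     = \frac{19}{20} × \frac{1}{5000} + \frac{1}{5} × \frac{4999}{5000}
     = \frac{4003}{20000}
P(D|+) = P(+|D)P(D)/P(+) = \frac{19}{20015}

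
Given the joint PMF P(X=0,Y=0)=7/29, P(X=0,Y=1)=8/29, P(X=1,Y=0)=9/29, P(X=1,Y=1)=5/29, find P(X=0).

P(X=0) = P(X=0,Y=0) + P(X=0,Y=1)
= 7/29 + 8/29
= 15/29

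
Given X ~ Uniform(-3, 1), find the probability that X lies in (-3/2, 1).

P(-3/2 < X < 1) = ∫_{-3/2}^{1} f(x) dx
where f(x) = \frac{1}{4}
= \frac{5}{8}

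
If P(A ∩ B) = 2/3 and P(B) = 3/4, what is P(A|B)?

P(A|B) = P(A ∩ B) / P(B)
= (2/3) / (3/4)
= 8/9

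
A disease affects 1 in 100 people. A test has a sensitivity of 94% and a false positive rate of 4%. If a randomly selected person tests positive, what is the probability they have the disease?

Let D = the rare event, + = positive/flagged.
P(D) = 1/100
P(+|D) = 94/100 = 47/50
P(+|D') = 4/100 = 1/25
P(+) = P(+|D)P(D) + P(+|D')P(D')
     = \frac{47}{50} × \frac{1}{100} + \frac{1}{25} × \frac{99}{100}
     = \frac{49}{1000}
P(D|+) = P(+|D)P(D)/P(+) = \frac{47}{245}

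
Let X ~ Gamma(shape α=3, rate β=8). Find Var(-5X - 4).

For X ~ Gamma(shape α=3, rate β=8):
Var(X) = \frac{3}{64}
Var(-5X - 4) = (-5)² × Var(X) = 25 × \frac{3}{64} = \frac{75}{64}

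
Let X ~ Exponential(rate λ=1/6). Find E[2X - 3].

For X ~ Exponential(rate λ=1/6):
E[X] = 6
E[2X - 3] = 2 × E[X] - 3 = 9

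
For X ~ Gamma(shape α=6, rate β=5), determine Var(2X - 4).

For X ~ Gamma(shape α=6, rate β=5):
Var(X) = \frac{6}{25}
Var(2X - 4) = (2)² × Var(X) = 4 × \frac{6}{25} = \frac{24}{25}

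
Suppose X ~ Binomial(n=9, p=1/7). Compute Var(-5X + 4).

For X ~ Binomial(n=9, p=1/7):
Var(X) = \frac{54}{49}
Var(-5X + 4) = (-5)² × Var(X) = 25 × \frac{54}{49} = \frac{1350}{49}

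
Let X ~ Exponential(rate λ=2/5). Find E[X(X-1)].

E[X(X-1)] = E[X² - X] = E[X²] - E[X]
E[X] = \frac{5}{2}
E[X²] = Var(X) + (E[X])² = \frac{25}{4} + (\frac{5}{2})² = \frac{25}{2}
E[X(X-1)] = \frac{25}{2} - \frac{5}{2} = 10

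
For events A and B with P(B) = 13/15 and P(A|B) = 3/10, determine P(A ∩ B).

By definition, P(A|B) = P(A ∩ B) / P(B)
So P(A ∩ B) = P(A|B) × P(B)
= 3/10 × 13/15
= 13/50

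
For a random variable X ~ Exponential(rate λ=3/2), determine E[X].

For X ~ Exponential(rate λ=3/2), the expected value is:
E[X] = \frac{2}{3}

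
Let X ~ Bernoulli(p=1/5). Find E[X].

For X ~ Bernoulli(p=1/5), the expected value is:
E[X] = \frac{1}{5}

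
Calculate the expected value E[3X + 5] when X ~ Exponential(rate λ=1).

For X ~ Exponential(rate λ=1):
E[X] = 1
E[3X + 5] = 3 × E[X] + 5 = 8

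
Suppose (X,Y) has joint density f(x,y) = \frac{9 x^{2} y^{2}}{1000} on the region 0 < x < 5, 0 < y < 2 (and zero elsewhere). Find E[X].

f_X(x) = ∫_0^2 \frac{9 x^{2} y^{2}}{1000} dy = \frac{3 x^{2}}{125}
E[X] = ∫_0^5 x × (\frac{3 x^{2}}{125}) dx = \frac{15}{4}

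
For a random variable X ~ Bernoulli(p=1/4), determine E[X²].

Using the identity E[X²] = Var(X) + (E[X])²:
E[X] = \frac{1}{4}
Var(X) = \frac{3}{16}
E[X²] = \frac{3}{16} + (\frac{1}{4})²
= \frac{1}{4}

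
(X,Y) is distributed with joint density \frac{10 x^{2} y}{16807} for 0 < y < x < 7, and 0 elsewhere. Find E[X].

f_X(x) = ∫_0^x \frac{10 x^{2} y}{16807} dy = \frac{5 x^{4}}{16807}
E[X] = ∫_0^7 x × (\frac{5 x^{4}}{16807}) dx = \frac{35}{6}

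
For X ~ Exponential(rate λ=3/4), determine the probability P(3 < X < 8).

P(3 < X < 8) = ∫_{3}^{8} f(x) dx
where f(x) = \frac{3 e^{- \frac{3 x}{4}}}{4}
= - \frac{1}{e^{6}} + e^{- \frac{9}{4}}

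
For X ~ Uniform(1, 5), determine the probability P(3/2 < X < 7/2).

P(3/2 < X < 7/2) = ∫_{3/2}^{7/2} f(x) dx
where f(x) = \frac{1}{4}
= \frac{1}{2}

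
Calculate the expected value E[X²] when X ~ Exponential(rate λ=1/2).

Using the identity E[X²] = Var(X) + (E[X])²:
E[X] = 2
Var(X) = 4
E[X²] = 4 + (2)²
= 8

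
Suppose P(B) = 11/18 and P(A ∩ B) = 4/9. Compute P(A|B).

P(A|B) = P(A ∩ B) / P(B)
= (4/9) / (11/18)
= 8/11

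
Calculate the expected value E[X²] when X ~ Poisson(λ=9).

Using the identity E[X²] = Var(X) + (E[X])²:
E[X] = 9
Var(X) = 9
E[X²] = 9 + (9)²
= 90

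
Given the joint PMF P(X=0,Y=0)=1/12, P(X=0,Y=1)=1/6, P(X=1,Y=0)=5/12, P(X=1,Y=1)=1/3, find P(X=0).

P(X=0) = P(X=0,Y=0) + P(X=0,Y=1)
= 1/12 + 1/6
= 1/4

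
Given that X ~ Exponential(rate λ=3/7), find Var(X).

For X ~ Exponential(rate λ=3/7):
Var(X) = \frac{49}{9}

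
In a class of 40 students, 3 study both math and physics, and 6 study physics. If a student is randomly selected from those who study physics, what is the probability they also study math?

P(A ∩ B) = 3/40
P(B) = 6/40 = 3/20
P(A|B) = P(A ∩ B) / P(B) = (3/40) / (3/20) = 1/2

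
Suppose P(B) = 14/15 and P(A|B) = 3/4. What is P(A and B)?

By definition, P(A|B) = P(A ∩ B) / P(B)
So P(A ∩ B) = P(A|B) × P(B)
= 3/4 × 14/15
= 7/10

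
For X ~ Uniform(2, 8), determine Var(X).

For X ~ Uniform(2, 8):
Var(X) = 3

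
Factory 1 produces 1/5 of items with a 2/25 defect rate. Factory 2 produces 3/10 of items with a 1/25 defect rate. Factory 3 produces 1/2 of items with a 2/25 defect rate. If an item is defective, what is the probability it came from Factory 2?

Using Bayes' theorem:
P(F1) = 1/5, P(D|F1) = 2/25
P(F2) = 3/10, P(D|F2) = 1/25
P(F3) = 1/2, P(D|F3) = 2/25
P(D) = P(D|F1)P(F1) + P(D|F2)P(F2) + P(D|F3)P(F3)
     = \frac{17}{250}
P(F2|D) = P(D|F2)P(F2) / P(D)
= \frac{3}{17}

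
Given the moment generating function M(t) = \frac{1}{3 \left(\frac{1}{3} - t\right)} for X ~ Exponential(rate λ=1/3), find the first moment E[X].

To find E[X], compute M^(1)(0):
M^(1)(t) = \frac{1}{3 \left(\frac{1}{3} - t\right)^{2}}
M^(1)(0) = 3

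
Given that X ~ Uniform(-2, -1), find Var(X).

For X ~ Uniform(-2, -1):
Var(X) = \frac{1}{12}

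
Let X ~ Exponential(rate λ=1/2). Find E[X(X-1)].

E[X(X-1)] = E[X² - X] = E[X²] - E[X]
E[X] = 2
E[X²] = Var(X) + (E[X])² = 4 + (2)² = 8
E[X(X-1)] = 8 - 2 = 6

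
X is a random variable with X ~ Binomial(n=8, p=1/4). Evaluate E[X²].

Using the identity E[X²] = Var(X) + (E[X])²:
E[X] = 2
Var(X) = \frac{3}{2}
E[X²] = \frac{3}{2} + (2)²
= \frac{11}{2}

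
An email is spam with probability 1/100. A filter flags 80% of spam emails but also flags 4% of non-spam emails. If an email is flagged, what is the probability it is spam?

Let D = the rare event, + = positive/flagged.
P(D) = 1/100
P(+|D) = 80/100 = 4/5
P(+|D') = 4/100 = 1/25
P(+) = P(+|D)P(D) + P(+|D')P(D')
     = \frac{4}{5} × \frac{1}{100} + \frac{1}{25} × \frac{99}{100}
     = \frac{119}{2500}
P(D|+) = P(+|D)P(D)/P(+) = \frac{20}{119}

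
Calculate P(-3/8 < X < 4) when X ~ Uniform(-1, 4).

P(-3/8 < X < 4) = ∫_{-3/8}^{4} f(x) dx
where f(x) = \frac{1}{5}
= \frac{7}{8}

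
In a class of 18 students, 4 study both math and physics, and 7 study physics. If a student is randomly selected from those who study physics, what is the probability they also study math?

P(A ∩ B) = 4/18 = 2/9
P(B) = 7/18
P(A|B) = P(A ∩ B) / P(B) = (2/9) / (7/18) = 4/7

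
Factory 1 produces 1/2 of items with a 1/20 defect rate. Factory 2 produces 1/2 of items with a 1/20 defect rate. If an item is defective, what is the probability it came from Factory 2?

Using Bayes' theorem:
P(F1) = 1/2, P(D|F1) = 1/20
P(F2) = 1/2, P(D|F2) = 1/20
P(D) = P(D|F1)P(F1) + P(D|F2)P(F2)
     = \frac{1}{20}
P(F2|D) = P(D|F2)P(F2) / P(D)
= \frac{1}{2}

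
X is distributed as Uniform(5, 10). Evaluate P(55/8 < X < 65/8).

P(55/8 < X < 65/8) = ∫_{55/8}^{65/8} f(x) dx
where f(x) = \frac{1}{5}
= \frac{1}{4}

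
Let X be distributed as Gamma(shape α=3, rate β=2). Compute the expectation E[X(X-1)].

E[X(X-1)] = E[X² - X] = E[X²] - E[X]
E[X] = \frac{3}{2}
E[X²] = Var(X) + (E[X])² = \frac{3}{4} + (\frac{3}{2})² = 3
E[X(X-1)] = 3 - \frac{3}{2} = \frac{3}{2}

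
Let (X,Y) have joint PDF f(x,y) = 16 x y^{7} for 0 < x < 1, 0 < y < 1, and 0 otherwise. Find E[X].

E[X] = ∫_0^1 ∫_0^1 x × f(x,y) dy dx
= ∫_0^1 ∫_0^1 x × (16 x y^{7}) dy dx
= \frac{2}{3}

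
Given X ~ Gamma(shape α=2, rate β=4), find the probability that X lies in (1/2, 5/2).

P(1/2 < X < 5/2) = ∫_{1/2}^{5/2} f(x) dx
where f(x) = 16 x e^{- 4 x}
= \frac{-11 + 3 e^{8}}{e^{10}}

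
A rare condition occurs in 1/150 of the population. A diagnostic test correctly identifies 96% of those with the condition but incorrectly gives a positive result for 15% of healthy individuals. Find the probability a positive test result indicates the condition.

Let D = the rare event, + = positive/flagged.
P(D) = 1/150
P(+|D) = 96/100 = 24/25
P(+|D') = 15/100 = 3/20
P(+) = P(+|D)P(D) + P(+|D')P(D')
     = \frac{24}{25} × \frac{1}{150} + \frac{3}{20} × \frac{149}{150}
     = \frac{777}{5000}
P(D|+) = P(+|D)P(D)/P(+) = \frac{32}{777}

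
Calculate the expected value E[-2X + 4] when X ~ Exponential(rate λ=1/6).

For X ~ Exponential(rate λ=1/6):
E[X] = 6
E[-2X + 4] = -2 × E[X] + 4 = -8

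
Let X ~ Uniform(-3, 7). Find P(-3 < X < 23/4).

P(-3 < X < 23/4) = ∫_{-3}^{23/4} f(x) dx
where f(x) = \frac{1}{10}
= \frac{7}{8}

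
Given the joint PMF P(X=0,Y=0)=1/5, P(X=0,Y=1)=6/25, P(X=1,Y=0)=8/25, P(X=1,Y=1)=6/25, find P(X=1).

P(X=1) = P(X=1,Y=0) + P(X=1,Y=1)
= 8/25 + 6/25
= 14/25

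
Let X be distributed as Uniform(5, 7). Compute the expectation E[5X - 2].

For X ~ Uniform(5, 7):
E[X] = 6
E[5X - 2] = 5 × E[X] - 2 = 28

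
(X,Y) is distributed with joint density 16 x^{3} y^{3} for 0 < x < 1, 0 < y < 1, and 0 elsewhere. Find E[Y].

E[Y] = ∫_0^1 ∫_0^1 y × f(x,y) dx dy
= \frac{4}{5}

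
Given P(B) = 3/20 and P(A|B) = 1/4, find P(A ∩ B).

By definition, P(A|B) = P(A ∩ B) / P(B)
So P(A ∩ B) = P(A|B) × P(B)
= 1/4 × 3/20
= 3/80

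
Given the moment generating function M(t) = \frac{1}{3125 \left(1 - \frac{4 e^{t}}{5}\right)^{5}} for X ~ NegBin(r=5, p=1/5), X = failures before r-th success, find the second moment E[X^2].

To find E[X^2], compute M^(2)(0):
M^(1)(t) = \frac{4 e^{t}}{3125 \left(1 - \frac{4 e^{t}}{5}\right)^{6}}
M^(2)(t) = \frac{4 e^{t}}{3125 \left(1 - \frac{4 e^{t}}{5}\right)^{6}} + \frac{96 e^{2 t}}{15625 \left(1 - \frac{4 e^{t}}{5}\right)^{7}}
M^(2)(0) = 500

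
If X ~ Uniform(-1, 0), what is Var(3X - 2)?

For X ~ Uniform(-1, 0):
Var(X) = \frac{1}{12}
Var(3X - 2) = (3)² × Var(X) = 9 × \frac{1}{12} = \frac{3}{4}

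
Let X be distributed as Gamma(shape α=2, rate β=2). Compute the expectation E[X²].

Using the identity E[X²] = Var(X) + (E[X])²:
E[X] = 1
Var(X) = \frac{1}{2}
E[X²] = \frac{1}{2} + (1)²
= \frac{3}{2}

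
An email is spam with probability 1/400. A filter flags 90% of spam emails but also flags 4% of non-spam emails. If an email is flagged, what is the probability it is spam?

Let D = the rare event, + = positive/flagged.
P(D) = 1/400
P(+|D) = 90/100 = 9/10
P(+|D') = 4/100 = 1/25
P(+) = P(+|D)P(D) + P(+|D')P(D')
     = \frac{9}{10} × \frac{1}{400} + \frac{1}{25} × \frac{399}{400}
     = \frac{843}{20000}
P(D|+) = P(+|D)P(D)/P(+) = \frac{15}{281}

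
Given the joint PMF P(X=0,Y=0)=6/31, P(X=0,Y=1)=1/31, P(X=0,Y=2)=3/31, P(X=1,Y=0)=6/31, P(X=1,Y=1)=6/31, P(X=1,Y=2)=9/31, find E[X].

First find marginal of X:
P(X=0) = 10/31
P(X=1) = 21/31
E[X] = 0 × 10/31 + 1 × 21/31 = 21/31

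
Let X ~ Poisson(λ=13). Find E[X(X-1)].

E[X(X-1)] = E[X² - X] = E[X²] - E[X]
E[X] = 13
E[X²] = Var(X) + (E[X])² = 13 + (13)² = 182
E[X(X-1)] = 182 - 13 = 169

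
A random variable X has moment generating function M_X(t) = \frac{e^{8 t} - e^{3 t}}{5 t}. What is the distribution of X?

The MGF M(t) = \frac{e^{8 t} - e^{3 t}}{5 t} is the standard form for the Uniform distribution.
Comparing with the known MGF formula identifies: Uniform(3, 8)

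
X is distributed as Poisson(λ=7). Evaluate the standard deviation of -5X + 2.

For X ~ Poisson(λ=7):
Var(X) = 7
SD(X) = √(Var(X)) = √(7) = \sqrt{7}
SD(-5X + 2) = |-5| × SD(X) = 5 × \sqrt{7} = 5 \sqrt{7}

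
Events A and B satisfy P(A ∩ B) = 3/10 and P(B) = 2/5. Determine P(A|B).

P(A|B) = P(A ∩ B) / P(B)
= (3/10) / (2/5)
= 3/4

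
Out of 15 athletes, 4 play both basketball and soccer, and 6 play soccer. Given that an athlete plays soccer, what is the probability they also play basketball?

P(A ∩ B) = 4/15
P(B) = 6/15 = 2/5
P(A|B) = P(A ∩ B) / P(B) = (4/15) / (2/5) = 2/3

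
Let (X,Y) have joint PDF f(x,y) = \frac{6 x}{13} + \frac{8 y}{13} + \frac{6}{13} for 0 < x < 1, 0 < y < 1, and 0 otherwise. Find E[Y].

E[Y] = ∫_0^1 ∫_0^1 y × f(x,y) dx dy
= \frac{43}{78}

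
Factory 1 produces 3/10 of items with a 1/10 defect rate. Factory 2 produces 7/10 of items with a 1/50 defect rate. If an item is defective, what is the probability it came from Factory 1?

Using Bayes' theorem:
P(F1) = 3/10, P(D|F1) = 1/10
P(F2) = 7/10, P(D|F2) = 1/50
P(D) = P(D|F1)P(F1) + P(D|F2)P(F2)
     = \frac{11}{250}
P(F1|D) = P(D|F1)P(F1) / P(D)
= \frac{15}{22}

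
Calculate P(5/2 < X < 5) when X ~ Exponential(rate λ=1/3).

P(5/2 < X < 5) = ∫_{5/2}^{5} f(x) dx
where f(x) = \frac{e^{- \frac{x}{3}}}{3}
= - \frac{1}{e^{\frac{5}{3}}} + e^{- \frac{5}{6}}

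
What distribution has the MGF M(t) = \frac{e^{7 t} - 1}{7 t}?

The MGF M(t) = \frac{e^{7 t} - 1}{7 t} is the standard form for the Uniform distribution.
Comparing with the known MGF formula identifies: Uniform(0, 7)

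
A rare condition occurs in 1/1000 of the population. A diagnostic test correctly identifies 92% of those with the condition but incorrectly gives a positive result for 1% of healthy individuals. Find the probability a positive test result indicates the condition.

Let D = the rare event, + = positive/flagged.
P(D) = 1/1000
P(+|D) = 92/100 = 23/25
P(+|D') = 1/100
P(+) = P(+|D)P(D) + P(+|D')P(D')
     = \frac{23}{25} × \frac{1}{1000} + \frac{1}{100} × \frac{999}{1000}
     = \frac{1091}{100000}
P(D|+) = P(+|D)P(D)/P(+) = \frac{92}{1091}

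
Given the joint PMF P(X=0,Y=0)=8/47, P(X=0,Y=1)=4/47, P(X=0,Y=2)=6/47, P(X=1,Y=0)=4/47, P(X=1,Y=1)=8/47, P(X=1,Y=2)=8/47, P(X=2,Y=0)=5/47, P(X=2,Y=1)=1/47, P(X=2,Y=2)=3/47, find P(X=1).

P(X=1) = P(X=1,Y=0) + P(X=1,Y=1) + P(X=1,Y=2)
= 4/47 + 8/47 + 8/47
= 20/47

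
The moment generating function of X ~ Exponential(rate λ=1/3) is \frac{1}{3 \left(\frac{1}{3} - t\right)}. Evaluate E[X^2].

To find E[X^2], compute M^(2)(0):
M^(1)(t) = \frac{1}{3 \left(\frac{1}{3} - t\right)^{2}}
M^(2)(t) = \frac{2}{3 \left(\frac{1}{3} - t\right)^{3}}
M^(2)(0) = 18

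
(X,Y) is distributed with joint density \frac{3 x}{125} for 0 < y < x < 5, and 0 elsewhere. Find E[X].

f_X(x) = ∫_0^x \frac{3 x}{125} dy = \frac{3 x^{2}}{125}
E[X] = ∫_0^5 x × (\frac{3 x^{2}}{125}) dx = \frac{15}{4}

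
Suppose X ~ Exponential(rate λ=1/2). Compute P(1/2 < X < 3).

P(1/2 < X < 3) = ∫_{1/2}^{3} f(x) dx
where f(x) = \frac{e^{- \frac{x}{2}}}{2}
= - \frac{1}{e^{\frac{3}{2}}} + e^{- \frac{1}{4}}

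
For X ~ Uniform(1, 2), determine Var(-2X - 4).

For X ~ Uniform(1, 2):
Var(X) = \frac{1}{12}
Var(-2X - 4) = (-2)² × Var(X) = 4 × \frac{1}{12} = \frac{1}{3}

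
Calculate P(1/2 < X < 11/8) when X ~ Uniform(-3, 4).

P(1/2 < X < 11/8) = ∫_{1/2}^{11/8} f(x) dx
where f(x) = \frac{1}{7}
= \frac{1}{8}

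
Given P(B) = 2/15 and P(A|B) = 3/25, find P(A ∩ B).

By definition, P(A|B) = P(A ∩ B) / P(B)
So P(A ∩ B) = P(A|B) × P(B)
= 3/25 × 2/15
= 2/125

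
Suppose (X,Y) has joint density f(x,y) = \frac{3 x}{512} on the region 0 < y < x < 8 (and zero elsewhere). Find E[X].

f_X(x) = ∫_0^x \frac{3 x}{512} dy = \frac{3 x^{2}}{512}
E[X] = ∫_0^8 x × (\frac{3 x^{2}}{512}) dx = 6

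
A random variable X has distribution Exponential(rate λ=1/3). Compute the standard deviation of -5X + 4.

For X ~ Exponential(rate λ=1/3):
Var(X) = 9
SD(X) = √(Var(X)) = √(9) = 3
SD(-5X + 4) = |-5| × SD(X) = 5 × 3 = 15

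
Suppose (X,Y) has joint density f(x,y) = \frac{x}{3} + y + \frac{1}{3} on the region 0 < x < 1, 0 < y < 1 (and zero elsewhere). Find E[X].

E[X] = ∫_0^1 ∫_0^1 x × f(x,y) dy dx
= ∫_0^1 ∫_0^1 x × (\frac{x}{3} + y + \frac{1}{3}) dy dx
= \frac{19}{36}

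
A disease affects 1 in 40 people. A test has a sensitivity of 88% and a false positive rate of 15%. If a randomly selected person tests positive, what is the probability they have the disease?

Let D = the rare event, + = positive/flagged.
P(D) = 1/40
P(+|D) = 88/100 = 22/25
P(+|D') = 15/100 = 3/20
P(+) = P(+|D)P(D) + P(+|D')P(D')
     = \frac{22}{25} × \frac{1}{40} + \frac{3}{20} × \frac{39}{40}
     = \frac{673}{4000}
P(D|+) = P(+|D)P(D)/P(+) = \frac{88}{673}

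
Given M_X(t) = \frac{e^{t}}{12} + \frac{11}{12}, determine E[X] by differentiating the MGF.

To find E[X], compute M^(1)(0):
M^(1)(t) = \frac{e^{t}}{12}
M^(1)(0) = \frac{1}{12}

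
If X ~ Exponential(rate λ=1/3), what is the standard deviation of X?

For X ~ Exponential(rate λ=1/3):
Var(X) = 9
SD(X) = √(Var(X)) = √(9) = 3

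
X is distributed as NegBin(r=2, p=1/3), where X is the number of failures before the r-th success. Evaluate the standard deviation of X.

For X ~ NegBin(r=2, p=1/3), where X is the number of failures before the r-th success:
Var(X) = 12
SD(X) = √(Var(X)) = √(12) = 2 \sqrt{3}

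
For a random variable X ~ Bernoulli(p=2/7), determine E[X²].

Using the identity E[X²] = Var(X) + (E[X])²:
E[X] = \frac{2}{7}
Var(X) = \frac{10}{49}
E[X²] = \frac{10}{49} + (\frac{2}{7})²
= \frac{2}{7}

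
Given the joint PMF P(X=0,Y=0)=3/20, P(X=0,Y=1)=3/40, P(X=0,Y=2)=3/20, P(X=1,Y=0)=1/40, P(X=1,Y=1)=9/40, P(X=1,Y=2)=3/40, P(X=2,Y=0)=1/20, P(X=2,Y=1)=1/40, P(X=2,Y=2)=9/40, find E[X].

First find marginal of X:
P(X=0) = 3/8
P(X=1) = 13/40
P(X=2) = 3/10
E[X] = 0 × 3/8 + 1 × 13/40 + 2 × 3/10 = 37/40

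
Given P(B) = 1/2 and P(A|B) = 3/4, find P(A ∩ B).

By definition, P(A|B) = P(A ∩ B) / P(B)
So P(A ∩ B) = P(A|B) × P(B)
= 3/4 × 1/2
= 3/8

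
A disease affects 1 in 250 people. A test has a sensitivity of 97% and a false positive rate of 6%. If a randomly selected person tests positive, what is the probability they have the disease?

Let D = the rare event, + = positive/flagged.
P(D) = 1/250
P(+|D) = 97/100
P(+|D') = 6/100 = 3/50
P(+) = P(+|D)P(D) + P(+|D')P(D')
     = \frac{97}{100} × \frac{1}{250} + \frac{3}{50} × \frac{249}{250}
     = \frac{1591}{25000}
P(D|+) = P(+|D)P(D)/P(+) = \frac{97}{1591}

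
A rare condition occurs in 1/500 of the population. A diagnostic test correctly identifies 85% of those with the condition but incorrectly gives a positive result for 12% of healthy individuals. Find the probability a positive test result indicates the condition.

Let D = the rare event, + = positive/flagged.
P(D) = 1/500
P(+|D) = 85/100 = 17/20
P(+|D') = 12/100 = 3/25
P(+) = P(+|D)P(D) + P(+|D')P(D')
     = \frac{17}{20} × \frac{1}{500} + \frac{3}{25} × \frac{499}{500}
     = \frac{6073}{50000}
P(D|+) = P(+|D)P(D)/P(+) = \frac{85}{6073}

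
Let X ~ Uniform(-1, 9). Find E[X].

For X ~ Uniform(-1, 9), the expected value is:
E[X] = 4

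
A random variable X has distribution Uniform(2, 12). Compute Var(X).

For X ~ Uniform(2, 12):
Var(X) = \frac{25}{3}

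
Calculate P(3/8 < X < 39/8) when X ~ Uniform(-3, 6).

P(3/8 < X < 39/8) = ∫_{3/8}^{39/8} f(x) dx
where f(x) = \frac{1}{9}
= \frac{1}{2}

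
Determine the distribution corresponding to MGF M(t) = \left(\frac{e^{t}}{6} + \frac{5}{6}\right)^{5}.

The MGF M(t) = \left(\frac{e^{t}}{6} + \frac{5}{6}\right)^{5} is the standard form for the Binomial distribution.
Comparing with the known MGF formula identifies: Binomial(n=5, p=1/6)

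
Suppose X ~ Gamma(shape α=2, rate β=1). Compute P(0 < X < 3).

P(0 < X < 3) = ∫_{0}^{3} f(x) dx
where f(x) = x e^{- x}
= 1 - \frac{4}{e^{3}}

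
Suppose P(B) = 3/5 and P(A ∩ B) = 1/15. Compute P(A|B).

P(A|B) = P(A ∩ B) / P(B)
= (1/15) / (3/5)
= 1/9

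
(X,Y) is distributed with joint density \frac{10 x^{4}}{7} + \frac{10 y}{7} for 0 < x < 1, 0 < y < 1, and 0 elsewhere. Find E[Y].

E[Y] = ∫_0^1 ∫_0^1 y × f(x,y) dx dy
= \frac{13}{21}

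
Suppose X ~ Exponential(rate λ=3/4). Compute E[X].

For X ~ Exponential(rate λ=3/4), the expected value is:
E[X] = \frac{4}{3}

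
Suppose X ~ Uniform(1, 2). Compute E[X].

For X ~ Uniform(1, 2), the expected value is:
E[X] = \frac{3}{2}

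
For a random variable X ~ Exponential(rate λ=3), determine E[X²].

Using the identity E[X²] = Var(X) + (E[X])²:
E[X] = \frac{1}{3}
Var(X) = \frac{1}{9}
E[X²] = \frac{1}{9} + (\frac{1}{3})²
= \frac{2}{9}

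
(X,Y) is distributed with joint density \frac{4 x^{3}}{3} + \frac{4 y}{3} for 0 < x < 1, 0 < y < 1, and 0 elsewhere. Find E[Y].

E[Y] = ∫_0^1 ∫_0^1 y × f(x,y) dx dy
= \frac{11}{18}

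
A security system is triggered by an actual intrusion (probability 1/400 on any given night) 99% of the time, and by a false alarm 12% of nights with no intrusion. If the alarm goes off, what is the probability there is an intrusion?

Let D = the rare event, + = positive/flagged.
P(D) = 1/400
P(+|D) = 99/100
P(+|D') = 12/100 = 3/25
P(+) = P(+|D)P(D) + P(+|D')P(D')
     = \frac{99}{100} × \frac{1}{400} + \frac{3}{25} × \frac{399}{400}
     = \frac{4887}{40000}
P(D|+) = P(+|D)P(D)/P(+) = \frac{11}{543}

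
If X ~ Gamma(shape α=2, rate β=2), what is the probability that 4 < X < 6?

P(4 < X < 6) = ∫_{4}^{6} f(x) dx
where f(x) = 4 x e^{- 2 x}
= \frac{-13 + 9 e^{4}}{e^{12}}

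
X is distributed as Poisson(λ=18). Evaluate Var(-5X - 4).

For X ~ Poisson(λ=18):
Var(X) = 18
Var(-5X - 4) = (-5)² × Var(X) = 25 × 18 = 450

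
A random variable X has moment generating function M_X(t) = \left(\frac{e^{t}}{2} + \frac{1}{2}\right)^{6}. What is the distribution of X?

The MGF M(t) = \left(\frac{e^{t}}{2} + \frac{1}{2}\right)^{6} is the standard form for the Binomial distribution.
Comparing with the known MGF formula identifies: Binomial(n=6, p=1/2)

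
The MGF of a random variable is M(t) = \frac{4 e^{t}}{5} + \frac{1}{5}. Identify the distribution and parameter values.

The MGF M(t) = \frac{4 e^{t}}{5} + \frac{1}{5} is the standard form for the Bernoulli distribution.
Comparing with the known MGF formula identifies: Bernoulli(p=4/5)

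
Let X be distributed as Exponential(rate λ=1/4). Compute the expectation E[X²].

Using the identity E[X²] = Var(X) + (E[X])²:
E[X] = 4
Var(X) = 16
E[X²] = 16 + (4)²
= 32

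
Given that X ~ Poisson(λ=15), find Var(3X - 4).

For X ~ Poisson(λ=15):
Var(X) = 15
Var(3X - 4) = (3)² × Var(X) = 9 × 15 = 135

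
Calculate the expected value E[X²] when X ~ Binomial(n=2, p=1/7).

Using the identity E[X²] = Var(X) + (E[X])²:
E[X] = \frac{2}{7}
Var(X) = \frac{12}{49}
E[X²] = \frac{12}{49} + (\frac{2}{7})²
= \frac{16}{49}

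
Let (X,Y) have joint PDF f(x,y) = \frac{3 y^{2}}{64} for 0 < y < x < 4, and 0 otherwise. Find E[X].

f_X(x) = ∫_0^x \frac{3 y^{2}}{64} dy = \frac{x^{3}}{64}
E[X] = ∫_0^4 x × (\frac{x^{3}}{64}) dx = \frac{16}{5}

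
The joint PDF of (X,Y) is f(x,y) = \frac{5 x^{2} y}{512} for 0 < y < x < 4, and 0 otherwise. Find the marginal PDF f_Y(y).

f_Y(y) = ∫_y^4 \frac{5 x^{2} y}{512} dx = \frac{5 y \left(64 - y^{3}\right)}{1536}
for 0 < y < 4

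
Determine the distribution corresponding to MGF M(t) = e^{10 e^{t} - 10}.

The MGF M(t) = e^{10 e^{t} - 10} is the standard form for the Poisson distribution.
Comparing with the known MGF formula identifies: Poisson(λ=10)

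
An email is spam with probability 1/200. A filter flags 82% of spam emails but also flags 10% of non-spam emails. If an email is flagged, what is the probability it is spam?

Let D = the rare event, + = positive/flagged.
P(D) = 1/200
P(+|D) = 82/100 = 41/50
P(+|D') = 10/100 = 1/10
P(+) = P(+|D)P(D) + P(+|D')P(D')
     = \frac{41}{50} × \frac{1}{200} + \frac{1}{10} × \frac{199}{200}
     = \frac{259}{2500}
P(D|+) = P(+|D)P(D)/P(+) = \frac{41}{1036}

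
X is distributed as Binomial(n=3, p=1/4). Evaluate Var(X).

For X ~ Binomial(n=3, p=1/4):
Var(X) = \frac{9}{16}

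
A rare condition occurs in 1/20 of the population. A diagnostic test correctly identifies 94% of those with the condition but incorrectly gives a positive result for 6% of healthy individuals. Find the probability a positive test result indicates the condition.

Let D = the rare event, + = positive/flagged.
P(D) = 1/20
P(+|D) = 94/100 = 47/50
P(+|D') = 6/100 = 3/50
P(+) = P(+|D)P(D) + P(+|D')P(D')
     = \frac{47}{50} × \frac{1}{20} + \frac{3}{50} × \frac{19}{20}
     = \frac{13}{125}
P(D|+) = P(+|D)P(D)/P(+) = \frac{47}{104}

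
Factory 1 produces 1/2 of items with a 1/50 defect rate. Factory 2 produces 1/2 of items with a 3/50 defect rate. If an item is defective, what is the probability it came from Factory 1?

Using Bayes' theorem:
P(F1) = 1/2, P(D|F1) = 1/50
P(F2) = 1/2, P(D|F2) = 3/50
P(D) = P(D|F1)P(F1) + P(D|F2)P(F2)
     = \frac{1}{25}
P(F1|D) = P(D|F1)P(F1) / P(D)
= \frac{1}{4}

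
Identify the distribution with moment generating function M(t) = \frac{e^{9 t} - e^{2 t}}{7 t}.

The MGF M(t) = \frac{e^{9 t} - e^{2 t}}{7 t} is the standard form for the Uniform distribution.
Comparing with the known MGF formula identifies: Uniform(2, 9)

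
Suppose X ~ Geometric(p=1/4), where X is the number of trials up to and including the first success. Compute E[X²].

Using the identity E[X²] = Var(X) + (E[X])²:
E[X] = 4
Var(X) = 12
E[X²] = 12 + (4)²
= 28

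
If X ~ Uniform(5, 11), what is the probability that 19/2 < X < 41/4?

P(19/2 < X < 41/4) = ∫_{19/2}^{41/4} f(x) dx
where f(x) = \frac{1}{6}
= \frac{1}{8}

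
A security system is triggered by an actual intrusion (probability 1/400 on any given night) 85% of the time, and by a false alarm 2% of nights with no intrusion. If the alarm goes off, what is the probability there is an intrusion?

Let D = the rare event, + = positive/flagged.
P(D) = 1/400
P(+|D) = 85/100 = 17/20
P(+|D') = 2/100 = 1/50
P(+) = P(+|D)P(D) + P(+|D')P(D')
     = \frac{17}{20} × \frac{1}{400} + \frac{1}{50} × \frac{399}{400}
     = \frac{883}{40000}
P(D|+) = P(+|D)P(D)/P(+) = \frac{85}{883}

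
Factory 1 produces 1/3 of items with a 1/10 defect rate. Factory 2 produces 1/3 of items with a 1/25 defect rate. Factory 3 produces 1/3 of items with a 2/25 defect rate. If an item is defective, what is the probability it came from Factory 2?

Using Bayes' theorem:
P(F1) = 1/3, P(D|F1) = 1/10
P(F2) = 1/3, P(D|F2) = 1/25
P(F3) = 1/3, P(D|F3) = 2/25
P(D) = P(D|F1)P(F1) + P(D|F2)P(F2) + P(D|F3)P(F3)
     = \frac{11}{150}
P(F2|D) = P(D|F2)P(F2) / P(D)
= \frac{2}{11}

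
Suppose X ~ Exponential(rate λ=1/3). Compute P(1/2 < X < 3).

P(1/2 < X < 3) = ∫_{1/2}^{3} f(x) dx
where f(x) = \frac{e^{- \frac{x}{3}}}{3}
= - \frac{1}{e} + e^{- \frac{1}{6}}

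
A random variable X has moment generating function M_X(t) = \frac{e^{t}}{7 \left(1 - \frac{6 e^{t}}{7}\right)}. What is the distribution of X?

The MGF M(t) = \frac{e^{t}}{7 \left(1 - \frac{6 e^{t}}{7}\right)} is the standard form for the Geometric distribution.
Comparing with the known MGF formula identifies: Geometric(p=1/7), X = trial number of first success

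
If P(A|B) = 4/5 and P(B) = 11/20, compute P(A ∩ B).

By definition, P(A|B) = P(A ∩ B) / P(B)
So P(A ∩ B) = P(A|B) × P(B)
= 4/5 × 11/20
= 11/25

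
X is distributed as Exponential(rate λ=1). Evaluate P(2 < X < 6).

P(2 < X < 6) = ∫_{2}^{6} f(x) dx
where f(x) = e^{- x}
= - \frac{1 - e^{4}}{e^{6}}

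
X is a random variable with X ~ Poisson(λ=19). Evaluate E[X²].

Using the identity E[X²] = Var(X) + (E[X])²:
E[X] = 19
Var(X) = 19
E[X²] = 19 + (19)²
= 380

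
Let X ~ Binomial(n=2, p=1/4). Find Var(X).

For X ~ Binomial(n=2, p=1/4):
Var(X) = \frac{3}{8}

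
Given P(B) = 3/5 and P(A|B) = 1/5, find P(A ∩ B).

By definition, P(A|B) = P(A ∩ B) / P(B)
So P(A ∩ B) = P(A|B) × P(B)
= 1/5 × 3/5
= 3/25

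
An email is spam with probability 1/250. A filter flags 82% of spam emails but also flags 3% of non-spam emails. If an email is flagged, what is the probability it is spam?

Let D = the rare event, + = positive/flagged.
P(D) = 1/250
P(+|D) = 82/100 = 41/50
P(+|D') = 3/100
P(+) = P(+|D)P(D) + P(+|D')P(D')
     = \frac{41}{50} × \frac{1}{250} + \frac{3}{100} × \frac{249}{250}
     = \frac{829}{25000}
P(D|+) = P(+|D)P(D)/P(+) = \frac{82}{829}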